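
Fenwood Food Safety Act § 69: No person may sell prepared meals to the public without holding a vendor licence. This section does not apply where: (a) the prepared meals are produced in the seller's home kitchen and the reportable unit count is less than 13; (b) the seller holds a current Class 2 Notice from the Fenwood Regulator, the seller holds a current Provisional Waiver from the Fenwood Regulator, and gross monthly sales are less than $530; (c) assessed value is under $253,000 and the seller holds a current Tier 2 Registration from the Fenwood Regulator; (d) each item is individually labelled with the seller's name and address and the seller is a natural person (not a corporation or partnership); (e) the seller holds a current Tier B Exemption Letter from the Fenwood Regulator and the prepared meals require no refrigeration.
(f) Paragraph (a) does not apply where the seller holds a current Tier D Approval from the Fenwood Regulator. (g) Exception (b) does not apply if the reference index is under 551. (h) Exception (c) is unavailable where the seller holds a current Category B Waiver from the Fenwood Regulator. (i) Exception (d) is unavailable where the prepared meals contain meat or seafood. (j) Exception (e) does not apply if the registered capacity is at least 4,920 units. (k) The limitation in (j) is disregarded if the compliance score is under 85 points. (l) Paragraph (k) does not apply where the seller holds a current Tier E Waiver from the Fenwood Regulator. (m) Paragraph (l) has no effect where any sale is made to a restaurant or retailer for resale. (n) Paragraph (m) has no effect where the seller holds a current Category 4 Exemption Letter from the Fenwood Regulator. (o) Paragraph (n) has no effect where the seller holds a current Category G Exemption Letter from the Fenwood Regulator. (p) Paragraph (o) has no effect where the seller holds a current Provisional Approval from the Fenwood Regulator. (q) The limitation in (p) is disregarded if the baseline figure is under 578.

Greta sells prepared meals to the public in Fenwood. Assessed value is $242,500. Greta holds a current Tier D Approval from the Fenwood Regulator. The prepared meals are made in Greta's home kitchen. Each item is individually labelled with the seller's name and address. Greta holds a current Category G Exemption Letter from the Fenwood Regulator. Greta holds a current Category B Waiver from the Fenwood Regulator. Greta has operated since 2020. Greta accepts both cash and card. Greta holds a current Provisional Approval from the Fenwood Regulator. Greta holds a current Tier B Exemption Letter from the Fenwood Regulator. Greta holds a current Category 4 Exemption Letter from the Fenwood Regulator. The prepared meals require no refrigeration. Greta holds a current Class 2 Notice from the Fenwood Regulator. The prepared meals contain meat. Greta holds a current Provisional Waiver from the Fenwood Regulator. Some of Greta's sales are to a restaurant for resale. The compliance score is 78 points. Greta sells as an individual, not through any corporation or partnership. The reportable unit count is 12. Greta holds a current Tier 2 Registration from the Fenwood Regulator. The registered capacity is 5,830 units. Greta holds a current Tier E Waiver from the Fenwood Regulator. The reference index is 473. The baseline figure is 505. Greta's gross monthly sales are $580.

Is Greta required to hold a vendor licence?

All of (a)'s requirements are met (the prepared meals are home-kitchen produced; the reportable unit count is 12, less than the 13 limit). But: (f) is engaged — a current Tier D Approval is held. Exception (a) does not apply.
Exception (b) requires that gross monthly sales are less than $530; but gross monthly sales are $580, not less than $530, so (b) is unavailable.
Exception (c)'s conditions are all satisfied: assessed value is $242,500, under the $253,000 limit; a current Tier 2 Registration is held. But: (h) operates against (c): a current Category B Waiver is held. Exception (c) does not apply.
Exception (d) is satisfied on its face — items are individually labelled; the seller is a natural person. But: (i) operates against (d): the prepared meals contain meat. (d) is therefore removed.
Exception (e) is satisfied on its face — a current Tier B Exemption Letter is held; the prepared meals are shelf-stable. Considering the limiting provisions: (j) would limit (e) — the registered capacity is 5,830 units, meeting the 4,920 units threshold — but (k) sets (j) aside: (k) operates against (j): the compliance score is 78 points, under the 85 points limit. (l) would limit (k) — a current Tier E Waiver is held — but (m) sets (l) aside: (m) operates against (l): some sales are to a restaurant for resale. (n) applies (a current Category 4 Exemption Letter is held), but is itself disapplied by (o): (o) operates — a current Category G Exemption Letter is held. (p) operates (a current Provisional Approval is held), but is set aside by (q): (q) is engaged — the baseline figure is 505, under the 578 limit. Exception (e) stands.

No — exception (e) applies; Greta is not required to hold a vendor licence.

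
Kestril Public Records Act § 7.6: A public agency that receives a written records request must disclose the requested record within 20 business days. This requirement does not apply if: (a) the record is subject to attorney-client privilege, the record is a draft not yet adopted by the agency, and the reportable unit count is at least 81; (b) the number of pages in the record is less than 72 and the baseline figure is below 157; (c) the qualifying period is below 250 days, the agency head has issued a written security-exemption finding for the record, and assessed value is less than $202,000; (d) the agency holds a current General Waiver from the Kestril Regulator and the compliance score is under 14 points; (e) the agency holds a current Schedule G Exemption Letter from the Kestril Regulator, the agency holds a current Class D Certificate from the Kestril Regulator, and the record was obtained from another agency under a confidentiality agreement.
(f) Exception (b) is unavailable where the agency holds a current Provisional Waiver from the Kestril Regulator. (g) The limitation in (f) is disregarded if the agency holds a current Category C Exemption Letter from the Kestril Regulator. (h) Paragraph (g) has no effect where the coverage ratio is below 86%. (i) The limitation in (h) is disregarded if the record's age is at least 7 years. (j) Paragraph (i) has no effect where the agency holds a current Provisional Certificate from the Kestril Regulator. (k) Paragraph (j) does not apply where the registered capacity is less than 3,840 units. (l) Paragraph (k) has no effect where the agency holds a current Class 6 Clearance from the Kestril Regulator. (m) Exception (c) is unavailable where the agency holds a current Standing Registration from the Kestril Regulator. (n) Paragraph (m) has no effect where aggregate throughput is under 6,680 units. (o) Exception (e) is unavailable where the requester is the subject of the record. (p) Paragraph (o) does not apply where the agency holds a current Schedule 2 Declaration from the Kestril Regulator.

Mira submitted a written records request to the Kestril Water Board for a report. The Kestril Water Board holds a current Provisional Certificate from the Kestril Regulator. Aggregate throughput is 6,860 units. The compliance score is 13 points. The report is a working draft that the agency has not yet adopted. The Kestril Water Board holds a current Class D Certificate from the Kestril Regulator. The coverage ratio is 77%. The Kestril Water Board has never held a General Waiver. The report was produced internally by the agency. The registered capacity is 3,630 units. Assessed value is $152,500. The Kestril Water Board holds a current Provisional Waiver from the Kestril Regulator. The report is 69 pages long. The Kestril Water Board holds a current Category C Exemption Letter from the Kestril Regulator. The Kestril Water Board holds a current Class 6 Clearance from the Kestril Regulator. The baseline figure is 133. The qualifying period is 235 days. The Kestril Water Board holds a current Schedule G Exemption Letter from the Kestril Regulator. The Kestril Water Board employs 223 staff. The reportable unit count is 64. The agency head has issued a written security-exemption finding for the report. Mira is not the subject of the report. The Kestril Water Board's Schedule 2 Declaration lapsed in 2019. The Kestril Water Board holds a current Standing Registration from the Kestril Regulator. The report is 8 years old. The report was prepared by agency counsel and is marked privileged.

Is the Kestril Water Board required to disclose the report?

Yes — the Kestril Water Board must disclose the report.

Exception (a) requires that the reportable unit count is at least 81; but the reportable unit count is 64, short of 81, so (a) is unavailable.
Exception (b): the number of pages in the record is 69, less than the 72 limit; the baseline figure is 133, below the 157 limit — every condition holds. But: (f) applies — a current Provisional Waiver is held. (g) is engaged (a current Category C Exemption Letter is held), but is displaced by (h): (h) operates — the coverage ratio is 77%, below the 86% limit. (i) is engaged (the record's age is 8 years, meeting the 7 years threshold), but yields to (j): (j) operates against (i): a current Provisional Certificate is held. (k) is triggered (the registered capacity is 3,630 units, less than the 3,840 units limit), but yields to (l): (l) applies — a current Class 6 Clearance is held. Exception (b) does not apply.
Exception (c): the qualifying period is 235 days, below the 250 days limit; a written security-exemption finding has been issued; assessed value is $152,500, less than the $202,000 limit — every condition holds. But: (m) operates against (c): a current Standing Registration is held. (n), which would lift (m), is inapplicable — aggregate throughput is 6,860 units, not under 6,680 units. (c) is therefore removed.
Exception (d) fails — there is no General Waiver in force.
Exception (e) requires that the record was obtained from another agency under a confidentiality agreement; but the report was produced internally, so (e) is unavailable.
Every exception is unavailable, so the rule governs.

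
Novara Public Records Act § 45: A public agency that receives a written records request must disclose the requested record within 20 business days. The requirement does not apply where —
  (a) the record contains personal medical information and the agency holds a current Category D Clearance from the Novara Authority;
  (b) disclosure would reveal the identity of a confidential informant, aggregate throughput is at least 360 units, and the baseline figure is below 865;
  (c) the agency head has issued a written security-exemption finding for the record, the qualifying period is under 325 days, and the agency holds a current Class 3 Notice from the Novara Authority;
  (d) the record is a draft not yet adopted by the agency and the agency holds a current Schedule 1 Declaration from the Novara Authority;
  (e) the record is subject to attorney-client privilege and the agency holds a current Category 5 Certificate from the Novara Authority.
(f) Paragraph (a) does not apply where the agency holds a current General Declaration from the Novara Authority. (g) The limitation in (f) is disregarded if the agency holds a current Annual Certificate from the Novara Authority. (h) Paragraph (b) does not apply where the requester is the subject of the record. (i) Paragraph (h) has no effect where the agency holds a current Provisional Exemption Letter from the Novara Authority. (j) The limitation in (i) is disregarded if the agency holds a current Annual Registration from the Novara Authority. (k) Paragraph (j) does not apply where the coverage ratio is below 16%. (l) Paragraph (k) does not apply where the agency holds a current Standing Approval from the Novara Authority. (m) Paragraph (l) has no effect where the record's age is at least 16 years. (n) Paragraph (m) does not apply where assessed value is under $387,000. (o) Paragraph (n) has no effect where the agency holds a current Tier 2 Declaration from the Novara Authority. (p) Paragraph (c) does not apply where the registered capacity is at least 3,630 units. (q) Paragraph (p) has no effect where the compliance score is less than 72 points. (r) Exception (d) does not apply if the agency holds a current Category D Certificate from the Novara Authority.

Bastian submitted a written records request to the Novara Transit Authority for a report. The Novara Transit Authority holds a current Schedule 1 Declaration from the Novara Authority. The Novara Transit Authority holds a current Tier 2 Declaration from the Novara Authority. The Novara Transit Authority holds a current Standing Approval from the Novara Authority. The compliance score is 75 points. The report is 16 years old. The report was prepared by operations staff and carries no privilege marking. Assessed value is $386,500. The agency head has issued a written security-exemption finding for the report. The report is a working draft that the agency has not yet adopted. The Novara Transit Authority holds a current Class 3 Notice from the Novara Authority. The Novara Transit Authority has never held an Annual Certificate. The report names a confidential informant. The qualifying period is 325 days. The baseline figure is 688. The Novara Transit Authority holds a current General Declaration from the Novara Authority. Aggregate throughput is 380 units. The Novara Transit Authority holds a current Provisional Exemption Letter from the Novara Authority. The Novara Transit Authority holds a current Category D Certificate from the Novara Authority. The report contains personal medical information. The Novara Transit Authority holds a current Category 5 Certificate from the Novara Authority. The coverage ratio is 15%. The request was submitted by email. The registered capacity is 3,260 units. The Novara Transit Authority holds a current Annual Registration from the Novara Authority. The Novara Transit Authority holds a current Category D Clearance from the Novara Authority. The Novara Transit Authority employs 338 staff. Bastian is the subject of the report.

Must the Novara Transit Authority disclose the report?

Exception (a): the report contains personal medical information; a current Category D Clearance is held — every condition holds. But applying paragraphs (f)–(g): (f) is triggered — a current General Declaration is held. (g), which would lift (f), is inapplicable — the Annual Certificate is not current. So (a) is unavailable.
All of (b)'s requirements are met (the report names a confidential informant; aggregate throughput is 380 units, meeting the 360 units threshold; the baseline figure is 688, below the 865 limit). Applying paragraphs (h)–(o): (h) is triggered (Bastian is the subject of the report), but is itself disapplied by (i): (i) is engaged — a current Provisional Exemption Letter is held. (j) would limit (i) — a current Annual Registration is held — but (k) sets (j) aside: (k) applies — the coverage ratio is 15%, below the 16% limit. (l) would limit (k) — a current Standing Approval is held — but (m) sets (l) aside: (m) operates against (l): the record's age is 16 years, meeting the 16 years threshold. (n) is engaged (assessed value is $386,500, under the $387,000 limit), but is overridden by (o): (o) operates against (n): a current Tier 2 Declaration is held. (b) remains available.
Exception (c) requires that the qualifying period is under 325 days; but the qualifying period is 325 days, not under 325 days, so (c) is unavailable.
Exception (d)'s conditions are all satisfied: the report is an unadopted draft; a current Schedule 1 Declaration is held. However, paragraph (r) must be considered: (r) is engaged — a current Category D Certificate is held. Exception (d) does not apply.
Exception (e) does not apply: the report carries no privilege marking.

No — exception (b) applies; the Novara Transit Authority is not required to disclose the report.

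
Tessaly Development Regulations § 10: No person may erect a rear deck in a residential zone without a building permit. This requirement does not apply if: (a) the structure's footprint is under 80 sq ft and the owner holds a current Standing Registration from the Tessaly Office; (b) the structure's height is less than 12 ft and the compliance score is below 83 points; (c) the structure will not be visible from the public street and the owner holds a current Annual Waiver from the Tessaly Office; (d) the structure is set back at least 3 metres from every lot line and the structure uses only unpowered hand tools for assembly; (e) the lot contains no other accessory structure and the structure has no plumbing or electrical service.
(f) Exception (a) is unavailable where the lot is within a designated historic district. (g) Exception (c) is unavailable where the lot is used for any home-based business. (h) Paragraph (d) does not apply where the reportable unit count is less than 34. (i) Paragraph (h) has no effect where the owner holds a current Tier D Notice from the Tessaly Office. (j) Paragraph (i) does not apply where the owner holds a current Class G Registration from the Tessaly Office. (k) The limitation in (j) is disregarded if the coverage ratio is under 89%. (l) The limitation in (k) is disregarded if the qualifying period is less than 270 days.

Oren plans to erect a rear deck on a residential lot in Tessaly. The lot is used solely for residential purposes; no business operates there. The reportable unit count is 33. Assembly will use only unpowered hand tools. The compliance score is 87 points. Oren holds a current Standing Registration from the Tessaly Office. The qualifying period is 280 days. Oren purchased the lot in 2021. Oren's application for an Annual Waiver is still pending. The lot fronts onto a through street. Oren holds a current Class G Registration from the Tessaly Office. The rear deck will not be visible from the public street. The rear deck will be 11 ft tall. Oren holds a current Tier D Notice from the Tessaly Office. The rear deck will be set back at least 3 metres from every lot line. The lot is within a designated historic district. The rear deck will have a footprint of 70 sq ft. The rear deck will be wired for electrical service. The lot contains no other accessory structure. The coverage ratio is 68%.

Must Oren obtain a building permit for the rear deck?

No — exception (d) applies; Oren does not need a building permit.

Exception (a) is satisfied on its face — the structure's footprint is 70 sq ft, under the 80 sq ft limit; a current Standing Registration is held. But: (f) operates against (a): the lot is in a historic district. So (a) is unavailable.
Exception (b) does not apply: the compliance score is 87 points, not below 83 points.
Exception (c) fails — the Annual Waiver is not current.
Exception (d)'s conditions are all satisfied: the setback is at least 3 m on every side; assembly uses only hand tools. As to paragraphs (h)–(l): (h) applies (the reportable unit count is 33, less than the 34 limit), but is itself disapplied by (i): (i) is engaged — a current Tier D Notice is held. (j) is engaged (a current Class G Registration is held), but is set aside by (k): (k) applies — the coverage ratio is 68%, under the 89% limit. (l) is not engaged (the qualifying period is 280 days, not less than 270 days), so (k) stands. (d) remains available.
Exception (e) does not apply: electrical service is planned.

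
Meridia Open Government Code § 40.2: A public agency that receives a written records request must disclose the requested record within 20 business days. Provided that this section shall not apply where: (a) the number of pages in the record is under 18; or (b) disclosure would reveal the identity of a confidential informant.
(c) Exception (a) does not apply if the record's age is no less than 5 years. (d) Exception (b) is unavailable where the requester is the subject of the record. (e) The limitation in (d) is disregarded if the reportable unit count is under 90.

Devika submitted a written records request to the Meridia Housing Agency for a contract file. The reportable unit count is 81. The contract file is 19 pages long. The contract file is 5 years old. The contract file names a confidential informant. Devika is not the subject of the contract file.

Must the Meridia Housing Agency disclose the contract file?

Exception (a) fails — the number of pages in the record is 19, not under 18.
Exception (b): the contract file names a confidential informant — every condition holds. As to paragraphs (d)–(e): (d), which would limit (b), is not engaged: Devika is not the subject of the contract file. (b) remains available.

No — exception (b) applies; the Meridia Housing Agency is not required to disclose the contract file.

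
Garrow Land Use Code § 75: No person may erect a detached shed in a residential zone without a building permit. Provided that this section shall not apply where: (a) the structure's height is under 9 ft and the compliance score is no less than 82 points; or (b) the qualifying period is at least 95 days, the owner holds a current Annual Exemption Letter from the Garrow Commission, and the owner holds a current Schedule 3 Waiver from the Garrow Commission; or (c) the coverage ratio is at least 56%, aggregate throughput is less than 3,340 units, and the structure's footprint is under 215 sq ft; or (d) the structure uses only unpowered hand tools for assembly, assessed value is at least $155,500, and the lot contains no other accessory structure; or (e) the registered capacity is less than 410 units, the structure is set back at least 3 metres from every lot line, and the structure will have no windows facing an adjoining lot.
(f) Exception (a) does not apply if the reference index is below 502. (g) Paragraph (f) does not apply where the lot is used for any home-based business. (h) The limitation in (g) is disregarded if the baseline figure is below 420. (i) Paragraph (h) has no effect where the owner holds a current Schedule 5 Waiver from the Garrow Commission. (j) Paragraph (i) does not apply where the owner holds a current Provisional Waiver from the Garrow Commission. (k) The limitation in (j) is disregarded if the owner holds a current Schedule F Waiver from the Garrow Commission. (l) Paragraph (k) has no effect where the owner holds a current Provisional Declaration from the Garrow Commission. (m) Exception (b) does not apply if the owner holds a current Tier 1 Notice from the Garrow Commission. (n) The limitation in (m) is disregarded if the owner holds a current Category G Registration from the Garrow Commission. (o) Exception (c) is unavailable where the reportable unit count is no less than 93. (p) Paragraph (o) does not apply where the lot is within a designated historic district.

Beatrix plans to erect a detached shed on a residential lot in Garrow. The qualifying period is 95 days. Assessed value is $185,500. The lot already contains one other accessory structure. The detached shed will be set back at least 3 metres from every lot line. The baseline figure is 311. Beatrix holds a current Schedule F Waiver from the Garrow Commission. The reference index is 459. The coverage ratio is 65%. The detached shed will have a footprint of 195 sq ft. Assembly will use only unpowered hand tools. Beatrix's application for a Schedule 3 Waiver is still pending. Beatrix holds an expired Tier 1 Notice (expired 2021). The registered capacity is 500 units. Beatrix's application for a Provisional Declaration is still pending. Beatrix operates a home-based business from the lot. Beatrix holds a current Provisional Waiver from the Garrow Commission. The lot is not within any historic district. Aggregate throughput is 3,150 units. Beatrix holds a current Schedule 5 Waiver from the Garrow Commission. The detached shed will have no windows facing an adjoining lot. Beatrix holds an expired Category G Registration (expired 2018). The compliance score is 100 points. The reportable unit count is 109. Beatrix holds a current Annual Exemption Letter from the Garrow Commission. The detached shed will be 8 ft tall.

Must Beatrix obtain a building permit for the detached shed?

All of (a)'s requirements are met (the structure's height is 8 ft, under the 9 ft limit; the compliance score is 100 points, meeting the 82 points threshold). Applying paragraphs (f)–(l): (f) would limit (a) — the reference index is 459, below the 502 limit — but (g) sets (f) aside: (g) operates against (f): a home-based business operates on the lot. (h) would limit (g) — the baseline figure is 311, below the 420 limit — but (i) sets (h) aside: (i) is triggered — a current Schedule 5 Waiver is held. (j) would limit (i) — a current Provisional Waiver is held — but (k) sets (j) aside: (k) is engaged — a current Schedule F Waiver is held. (l), which would lift (k), does not operate here — there is no Provisional Declaration in force. (a) remains available.
Exception (b) does not apply: there is no Schedule 3 Waiver in force.
Exception (c)'s conditions are all satisfied: the coverage ratio is 65%, meeting the 56% threshold; aggregate throughput is 3,150 units, less than the 3,340 units limit; the structure's footprint is 195 sq ft, under the 215 sq ft limit. However, paragraphs (o)–(p) must be considered: (o) is triggered — the reportable unit count is 109, meeting the 93 threshold. (p), which would lift (o), does not operate here — the lot is not in a historic district. Exception (c) does not apply.
Exception (d) fails — the lot already has another accessory structure.
Exception (e) does not apply: the registered capacity is 500 units, not less than 410 units.

No — exception (a) applies; Beatrix does not need a building permit.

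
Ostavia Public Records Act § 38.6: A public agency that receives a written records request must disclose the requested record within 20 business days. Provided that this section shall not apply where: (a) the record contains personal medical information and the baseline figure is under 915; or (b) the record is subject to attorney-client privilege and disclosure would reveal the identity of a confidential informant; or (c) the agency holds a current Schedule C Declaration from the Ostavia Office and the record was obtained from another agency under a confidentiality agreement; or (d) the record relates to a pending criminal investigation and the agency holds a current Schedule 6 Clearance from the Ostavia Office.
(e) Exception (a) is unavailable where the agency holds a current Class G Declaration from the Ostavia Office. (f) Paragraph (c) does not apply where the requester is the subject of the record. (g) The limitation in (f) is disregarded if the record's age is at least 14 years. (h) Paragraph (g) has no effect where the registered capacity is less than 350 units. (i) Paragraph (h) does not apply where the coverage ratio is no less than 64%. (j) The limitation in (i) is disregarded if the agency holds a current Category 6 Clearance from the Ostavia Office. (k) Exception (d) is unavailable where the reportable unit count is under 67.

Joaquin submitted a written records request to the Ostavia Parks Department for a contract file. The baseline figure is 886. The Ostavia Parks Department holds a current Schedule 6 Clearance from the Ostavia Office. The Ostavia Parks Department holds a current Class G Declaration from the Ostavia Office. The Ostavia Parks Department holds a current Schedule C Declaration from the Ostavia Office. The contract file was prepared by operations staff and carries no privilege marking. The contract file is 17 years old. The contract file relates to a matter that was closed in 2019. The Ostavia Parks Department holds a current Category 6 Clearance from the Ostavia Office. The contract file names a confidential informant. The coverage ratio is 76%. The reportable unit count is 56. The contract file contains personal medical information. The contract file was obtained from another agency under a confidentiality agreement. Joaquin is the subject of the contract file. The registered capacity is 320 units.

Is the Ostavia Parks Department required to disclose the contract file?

Yes — the Ostavia Parks Department must disclose the contract file.

Exception (a): the contract file contains personal medical information; the baseline figure is 886, under the 915 limit — every condition holds. But applying paragraph (e): (e) operates against (a): a current Class G Declaration is held. (a) is therefore removed.
Exception (b) fails — the contract file carries no privilege marking.
Exception (c) is satisfied on its face — a current Schedule C Declaration is held; the contract file was obtained under a confidentiality agreement. But applying paragraphs (f)–(j): (f) is triggered — Joaquin is the subject of the contract file. (g) would limit (f) — the record's age is 17 years, meeting the 14 years threshold — but (h) sets (g) aside: (h) applies — the registered capacity is 320 units, less than the 350 units limit. (i) would limit (h) — the coverage ratio is 76%, meeting the 64% threshold — but (j) sets (i) aside: (j) is triggered — a current Category 6 Clearance is held. (c) is therefore removed.
Exception (d) fails — the contract file relates to a closed matter.
None of the exceptions is available; § 38.6 applies in full.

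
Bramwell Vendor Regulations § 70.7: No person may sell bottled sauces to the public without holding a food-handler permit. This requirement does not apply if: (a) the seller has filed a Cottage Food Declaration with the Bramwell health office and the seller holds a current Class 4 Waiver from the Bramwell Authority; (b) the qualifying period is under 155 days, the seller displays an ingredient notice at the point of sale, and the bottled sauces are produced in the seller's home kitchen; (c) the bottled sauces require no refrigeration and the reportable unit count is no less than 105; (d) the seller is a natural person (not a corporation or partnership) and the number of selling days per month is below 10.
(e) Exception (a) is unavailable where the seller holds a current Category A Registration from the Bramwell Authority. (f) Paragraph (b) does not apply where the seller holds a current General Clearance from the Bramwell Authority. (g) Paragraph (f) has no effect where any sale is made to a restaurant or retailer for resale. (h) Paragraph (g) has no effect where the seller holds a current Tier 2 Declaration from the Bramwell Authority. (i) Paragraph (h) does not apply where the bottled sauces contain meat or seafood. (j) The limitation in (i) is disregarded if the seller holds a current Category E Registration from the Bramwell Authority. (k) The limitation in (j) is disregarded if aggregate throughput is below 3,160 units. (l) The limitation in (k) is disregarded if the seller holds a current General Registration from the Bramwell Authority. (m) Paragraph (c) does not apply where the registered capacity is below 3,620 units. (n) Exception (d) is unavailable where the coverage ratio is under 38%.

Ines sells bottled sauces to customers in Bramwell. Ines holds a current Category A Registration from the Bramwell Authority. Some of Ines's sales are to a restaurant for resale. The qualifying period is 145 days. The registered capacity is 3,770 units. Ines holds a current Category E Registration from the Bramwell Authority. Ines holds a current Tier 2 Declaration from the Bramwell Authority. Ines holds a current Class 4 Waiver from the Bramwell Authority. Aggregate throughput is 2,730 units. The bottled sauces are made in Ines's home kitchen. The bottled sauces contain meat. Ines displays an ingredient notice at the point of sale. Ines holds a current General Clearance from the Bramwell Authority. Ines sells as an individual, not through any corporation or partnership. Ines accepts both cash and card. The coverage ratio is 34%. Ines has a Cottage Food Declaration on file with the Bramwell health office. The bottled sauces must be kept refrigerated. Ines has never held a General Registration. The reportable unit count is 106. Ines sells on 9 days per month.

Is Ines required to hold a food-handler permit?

Exception (a): a Cottage Food Declaration is on file; a current Class 4 Waiver is held — every condition holds. But: (e) operates against (a): a current Category A Registration is held. So (a) is unavailable.
Exception (b) is satisfied on its face — the qualifying period is 145 days, under the 155 days limit; an ingredient notice is displayed; the bottled sauces are home-kitchen produced. Applying paragraphs (f)–(l): (f) is triggered (a current General Clearance is held), but is itself disapplied by (g): (g) operates against (f): some sales are to a restaurant for resale. (h) applies (a current Tier 2 Declaration is held), but yields to (i): (i) is triggered — the bottled sauces contain meat. (j) would limit (i) — a current Category E Registration is held — but (k) sets (j) aside: (k) is triggered — aggregate throughput is 2,730 units, below the 3,160 units limit. (l), which would lift (k), is not triggered — there is no General Registration in force. (b) remains available.
Exception (c) requires that the bottled sauces require no refrigeration; but the bottled sauces require refrigeration, so (c) is unavailable.
Exception (d): the seller is a natural person; the number of selling days per month is 9, below the 10 limit — every condition holds. But: (n) operates against (d): the coverage ratio is 34%, under the 38% limit. Exception (d) does not apply.

No — exception (b) applies; Ines is not required to hold a food-handler permit.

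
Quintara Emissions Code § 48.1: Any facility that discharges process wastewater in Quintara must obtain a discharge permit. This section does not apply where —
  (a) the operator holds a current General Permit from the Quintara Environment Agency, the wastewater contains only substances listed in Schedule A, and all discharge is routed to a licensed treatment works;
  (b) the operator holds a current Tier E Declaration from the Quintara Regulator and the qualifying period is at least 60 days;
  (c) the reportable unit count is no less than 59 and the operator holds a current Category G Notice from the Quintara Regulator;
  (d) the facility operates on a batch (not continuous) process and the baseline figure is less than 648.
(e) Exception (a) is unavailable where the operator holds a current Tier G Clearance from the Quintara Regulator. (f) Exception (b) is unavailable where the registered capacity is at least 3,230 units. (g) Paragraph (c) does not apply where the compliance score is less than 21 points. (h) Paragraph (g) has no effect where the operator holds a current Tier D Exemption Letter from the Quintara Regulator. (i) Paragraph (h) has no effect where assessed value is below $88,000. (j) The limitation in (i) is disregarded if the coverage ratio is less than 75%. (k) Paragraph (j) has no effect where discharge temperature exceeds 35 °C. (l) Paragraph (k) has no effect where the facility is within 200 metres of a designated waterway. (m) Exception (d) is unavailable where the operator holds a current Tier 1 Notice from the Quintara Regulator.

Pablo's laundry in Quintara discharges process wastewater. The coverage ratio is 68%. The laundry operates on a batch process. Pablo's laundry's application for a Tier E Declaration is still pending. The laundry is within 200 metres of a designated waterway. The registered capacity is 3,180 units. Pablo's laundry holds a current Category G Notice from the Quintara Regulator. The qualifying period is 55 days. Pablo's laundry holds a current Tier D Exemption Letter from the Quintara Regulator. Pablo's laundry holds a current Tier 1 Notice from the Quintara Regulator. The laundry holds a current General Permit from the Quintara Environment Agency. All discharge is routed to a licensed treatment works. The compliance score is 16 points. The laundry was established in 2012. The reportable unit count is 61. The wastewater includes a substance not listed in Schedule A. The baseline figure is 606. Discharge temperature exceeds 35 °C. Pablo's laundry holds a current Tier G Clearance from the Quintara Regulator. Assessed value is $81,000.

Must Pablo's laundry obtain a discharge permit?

Exception (a) fails — the wastewater includes a non-Schedule-A substance.
Exception (b) does not apply: there is no Tier E Declaration in force.
All of (c)'s requirements are met (the reportable unit count is 61, meeting the 59 threshold; a current Category G Notice is held). As to paragraphs (g)–(l): (g) is engaged (the compliance score is 16 points, less than the 21 points limit), but is set aside by (h): (h) operates against (g): a current Tier D Exemption Letter is held. (i) is triggered (assessed value is $81,000, below the $88,000 limit), but is set aside by (j): (j) is triggered — the coverage ratio is 68%, less than the 75% limit. (k) would limit (j) — discharge temperature exceeds 35 °C — but (l) sets (k) aside: (l) applies — the laundry is within 200 m of a designated waterway. Exception (c) stands.
Exception (d)'s conditions are all satisfied: the facility operates on a batch process; the baseline figure is 606, less than the 648 limit. However, paragraph (m) must be considered: (m) is engaged — a current Tier 1 Notice is held. Exception (d) does not apply.

No — exception (c) applies; Pablo's laundry is not required to obtain a discharge permit.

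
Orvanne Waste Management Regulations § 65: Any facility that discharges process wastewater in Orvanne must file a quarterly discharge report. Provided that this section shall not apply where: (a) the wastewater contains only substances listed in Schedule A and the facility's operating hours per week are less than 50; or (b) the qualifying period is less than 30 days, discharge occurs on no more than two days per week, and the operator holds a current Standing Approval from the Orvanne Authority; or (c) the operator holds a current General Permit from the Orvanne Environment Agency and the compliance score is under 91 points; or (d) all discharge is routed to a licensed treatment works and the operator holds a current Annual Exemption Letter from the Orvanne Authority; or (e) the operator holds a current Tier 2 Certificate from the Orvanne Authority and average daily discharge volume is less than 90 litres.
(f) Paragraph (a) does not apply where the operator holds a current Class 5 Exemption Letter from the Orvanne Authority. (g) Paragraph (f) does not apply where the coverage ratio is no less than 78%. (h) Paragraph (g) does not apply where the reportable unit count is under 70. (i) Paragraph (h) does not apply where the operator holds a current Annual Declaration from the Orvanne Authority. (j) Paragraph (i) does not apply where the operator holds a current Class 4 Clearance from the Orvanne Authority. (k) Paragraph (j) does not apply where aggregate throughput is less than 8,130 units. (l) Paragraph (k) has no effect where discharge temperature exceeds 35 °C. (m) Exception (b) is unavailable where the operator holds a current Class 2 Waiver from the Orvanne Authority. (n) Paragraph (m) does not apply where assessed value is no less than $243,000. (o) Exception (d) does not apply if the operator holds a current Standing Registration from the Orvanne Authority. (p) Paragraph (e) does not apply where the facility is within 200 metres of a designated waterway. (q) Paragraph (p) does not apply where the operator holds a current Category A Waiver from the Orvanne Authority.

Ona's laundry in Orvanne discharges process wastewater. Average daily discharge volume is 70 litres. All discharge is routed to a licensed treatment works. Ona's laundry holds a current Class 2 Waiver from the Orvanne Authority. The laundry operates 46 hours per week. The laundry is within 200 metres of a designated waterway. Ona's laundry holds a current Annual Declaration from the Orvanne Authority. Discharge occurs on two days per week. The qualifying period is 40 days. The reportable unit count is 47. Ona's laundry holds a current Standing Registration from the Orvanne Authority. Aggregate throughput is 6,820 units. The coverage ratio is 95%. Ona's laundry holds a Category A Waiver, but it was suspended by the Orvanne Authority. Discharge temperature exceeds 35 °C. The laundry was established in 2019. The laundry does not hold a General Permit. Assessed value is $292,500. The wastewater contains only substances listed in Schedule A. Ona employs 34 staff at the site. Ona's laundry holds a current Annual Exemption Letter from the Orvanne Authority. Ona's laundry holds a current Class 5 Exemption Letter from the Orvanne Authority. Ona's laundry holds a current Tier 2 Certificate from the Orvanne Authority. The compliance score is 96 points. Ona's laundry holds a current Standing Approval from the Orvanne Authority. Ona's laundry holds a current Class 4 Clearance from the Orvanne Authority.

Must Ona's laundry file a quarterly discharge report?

All of (a)'s requirements are met (the wastewater is Schedule-A-only; the facility's operating hours per week are 46, less than the 50 limit). But: (f) operates — a current Class 5 Exemption Letter is held. (g) is triggered (the coverage ratio is 95%, meeting the 78% threshold), but is itself disapplied by (h): (h) is engaged — the reportable unit count is 47, under the 70 limit. (i) would limit (h) — a current Annual Declaration is held — but (j) sets (i) aside: (j) applies — a current Class 4 Clearance is held. (k) would limit (j) — aggregate throughput is 6,820 units, less than the 8,130 units limit — but (l) sets (k) aside: (l) operates against (k): discharge temperature exceeds 35 °C. (a) is therefore removed.
Exception (b) fails — the qualifying period is 40 days, not less than 30 days.
Exception (c) fails — no General Permit is held.
Exception (d)'s conditions are all satisfied: discharge is routed to a licensed treatment works; a current Annual Exemption Letter is held. Turning to paragraph (o): (o) is engaged — a current Standing Registration is held. (d) is therefore removed.
Exception (e)'s conditions are all satisfied: a current Tier 2 Certificate is held; average daily discharge volume is 70 litres, less than the 90 litres limit. But: (p) operates — the laundry is within 200 m of a designated waterway. (q) does not operate here (there is no Category A Waiver in force), so (p) stands. Exception (e) does not apply.
Every exception is unavailable, so the rule governs.

Yes — Ona's laundry must file a quarterly discharge report.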